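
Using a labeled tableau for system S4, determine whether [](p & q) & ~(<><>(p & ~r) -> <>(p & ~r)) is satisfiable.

Unsatisfiable

1. [](p & q) & ~(<><>(p & ~r) -> <>(p & ~r)), w0
2. [](p & q), w0   [&-rule on 1]
3. ~(<><>(p & ~r) -> <>(p & ~r)), w0   [&-rule on 1]
4. <><>(p & ~r), w0   [~->-rule on 3]
5. ~<>(p & ~r), w0   [~->-rule on 3]
6. p & q, w0   [[]-rule on 2 via w0Rw0]
7. p, w0   [&-rule on 6]
8. q, w0   [&-rule on 6]
9. ~(p & ~r), w0   [~<>-rule on 5 via w0Rw0]
10. r, w0   [~&-rule on 9 (branches; this branch)]
11. <>(p & ~r), w1   [<>-rule on 4: fresh world w1, w0Rw1]
12. p & q, w1   [[]-rule on 2 via w0Rw1]
13. p, w1   [&-rule on 12]
14. q, w1   [&-rule on 12]
15. ~(p & ~r), w1   [~<>-rule on 5 via w0Rw1]
16. r, w1   [~&-rule on 15 (branches; this branch)]
17. p & ~r, w2   [<>-rule on 11: fresh world w2, w1Rw2]
18. p, w2   [&-rule on 17]
19. ~r, w2   [&-rule on 17]
20. p & q, w2   [[]-rule on 2 via w0Rw2]
21. q, w2   [&-rule on 20]
22. ~(p & ~r), w2   [~<>-rule on 5 via w0Rw2]
23. r, w2   [~&-rule on 22 (branches; this branch)]
Accessibility: w0Rw0, w0Rw1, w0Rw2, w1Rw1, w1Rw2, w2Rw2
Branch closes: r and ~r both at w2.
(One branch shown.) All branches close.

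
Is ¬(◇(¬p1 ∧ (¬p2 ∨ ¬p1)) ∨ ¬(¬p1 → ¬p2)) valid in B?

Tableau for the negation ◇(¬p1 ∧ (¬p2 ∨ ¬p1)) ∨ ¬(¬p1 → ¬p2):
1. ◇(¬p1 ∧ (¬p2 ∨ ¬p1)) ∨ ¬(¬p1 → ¬p2), 0
2. ¬(¬p1 → ¬p2), 0   [∨-rule on 1 (branches; this branch)]
3. ¬p1, 0   [¬→-rule on 2]
4. p2, 0   [¬→-rule on 2]
Accessibility: 0R0
The negation has an open branch (countermodel exists).

Not valid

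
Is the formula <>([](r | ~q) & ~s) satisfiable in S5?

Satisfiable (open branch found)

1. <>([](r | ~q) & ~s), u
2. [](r | ~q) & ~s, v   [<>-rule on 1: fresh world v, uRv]
3. [](r | ~q), v   [&-rule on 2]
4. ~s, v   [&-rule on 2]
5. r | ~q, u   [[]-rule on 3 via vRu]
6. r | ~q, v   [[]-rule on 3 via vRv]
7. ~q, u   [|-rule on 5 (branches; this branch)]
8. ~q, v   [|-rule on 6 (branches; this branch)]
Accessibility: uRu, uRv, vRu, vRv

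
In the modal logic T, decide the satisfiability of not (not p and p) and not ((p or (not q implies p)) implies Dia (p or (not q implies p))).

1. not (not p and p) and not ((p or (not q implies p)) implies Dia (p or (not q implies p))), 0
2. not (not p and p), 0
3. not ((p or (not q implies p)) implies Dia (p or (not q implies p))), 0
4. p or (not q implies p), 0
5. not Dia (p or (not q implies p)), 0
6. not (p or (not q implies p)), 0
7. not p, 0
8. not (not q implies p), 0
9. not q, 0
10. not q implies p, 0
11. p, 0
Accessibility: 0R0
Branch closes: p and not p both at 0.
All branches of the tableau close; one closing branch shown above.

Unsatisfiable (every branch closes)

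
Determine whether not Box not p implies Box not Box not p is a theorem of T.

Tableau for the negation not (not Box not p implies Box not Box not p):
1. not (not Box not p implies Box not Box not p), 0
2. not Box not p, 0   [neg-implies-rule on 1]
3. not Box not Box not p, 0   [neg-implies-rule on 1]
4. p, 1   [neg-Box-rule on 2: fresh world 1, 0R1]
5. Box not p, 2   [neg-Box-rule on 3: fresh world 2, 0R2]
6. not p, 2   [Box-rule on 5 via 2R2]
Accessibility: 0R0, 0R1, 0R2, 1R1, 2R2
The negation has an open branch (countermodel exists).

No, not valid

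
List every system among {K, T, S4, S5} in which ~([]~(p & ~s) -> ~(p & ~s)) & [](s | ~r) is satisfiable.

K

T-tableau for the formula:
1. ~([]~(p & ~s) -> ~(p & ~s)) & [](s | ~r), u
2. ~([]~(p & ~s) -> ~(p & ~s)), u
3. [](s | ~r), u
4. []~(p & ~s), u
5. p & ~s, u
6. p, u
7. ~s, u
8. s | ~r, u
9. ~(p & ~s), u
10. ~r, u
11. s, u
Accessibility: uRu
Branch closes: s and ~s both at u.
Every branch closes (one shown): unsatisfiable in T, hence also in S4, S5 (every S4/S5-frame is a T-frame).
K-tableau for the formula:
1. ~([]~(p & ~s) -> ~(p & ~s)) & [](s | ~r), u
2. ~([]~(p & ~s) -> ~(p & ~s)), u
3. [](s | ~r), u
4. []~(p & ~s), u
5. p & ~s, u
6. p, u
7. ~s, u
Complete open branch: satisfiable in K.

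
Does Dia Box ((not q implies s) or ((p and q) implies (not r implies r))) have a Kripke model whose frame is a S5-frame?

Satisfiable (open branch found)

1. Dia Box ((not q implies s) or ((p and q) implies (not r implies r))), 0
2. Box ((not q implies s) or ((p and q) implies (not r implies r))), 1
3. (not q implies s) or ((p and q) implies (not r implies r)), 0
4. (not q implies s) or ((p and q) implies (not r implies r)), 1
5. (p and q) implies (not r implies r), 0
6. (p and q) implies (not r implies r), 1
7. not r implies r, 0
8. not r implies r, 1
9. r, 0
10. r, 1
Accessibility: 0R0, 0R1, 1R0, 1R1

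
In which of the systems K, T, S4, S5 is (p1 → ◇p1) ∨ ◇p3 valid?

T-tableau for the negation ¬((p1 → ◇p1) ∨ ◇p3):
1. ¬((p1 → ◇p1) ∨ ◇p3), 0
2. ¬(p1 → ◇p1), 0
3. ¬◇p3, 0
4. p1, 0
5. ¬◇p1, 0
6. ¬p3, 0
7. ¬p1, 0
Accessibility: 0R0
Branch closes: p1 and ¬p1 both at 0.
Every branch closes (one shown): valid in T, hence also in S4, S5 (every theorem of T is a theorem of S4 and S5).
K-tableau for the negation ¬((p1 → ◇p1) ∨ ◇p3):
1. ¬((p1 → ◇p1) ∨ ◇p3), 0
2. ¬(p1 → ◇p1), 0
3. ¬◇p3, 0
4. p1, 0
5. ¬◇p1, 0
Complete open branch: countermodel on a K-frame, so not valid in K.

T, S4, S5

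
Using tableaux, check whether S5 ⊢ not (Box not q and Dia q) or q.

Valid in S5

Tableau for the negation not (not (Box not q and Dia q) or q):
1. not (not (Box not q and Dia q) or q), 0
2. Box not q and Dia q, 0   [neg-or-rule on 1]
3. not q, 0   [neg-or-rule on 1]
4. Box not q, 0   [and-rule on 2]
5. Dia q, 0   [and-rule on 2]
6. q, 1   [Dia-rule on 5: fresh world 1, 0R1]
7. not q, 1   [Box-rule on 4 via 0R1]
Accessibility: 0R0, 0R1, 1R0, 1R1
Branch closes: q and not q both at 1.
Every branch of the negation's tableau closes; the branch above is one of them.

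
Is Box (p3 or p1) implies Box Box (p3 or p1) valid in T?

Tableau for the negation not (Box (p3 or p1) implies Box Box (p3 or p1)):
1. not (Box (p3 or p1) implies Box Box (p3 or p1)), w0
2. Box (p3 or p1), w0
3. not Box Box (p3 or p1), w0
4. p3 or p1, w0
5. p1, w0
6. not Box (p3 or p1), w1
7. p3 or p1, w1
8. p1, w1
9. not (p3 or p1), w2
10. not p3, w2
11. not p1, w2
Accessibility: w0Rw0, w0Rw1, w1Rw1, w1Rw2, w2Rw2
The negation has an open branch (countermodel exists).

Not valid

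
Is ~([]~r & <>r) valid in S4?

Tableau for the negation []~r & <>r:
1. []~r & <>r, w0
2. []~r, w0
3. <>r, w0
4. ~r, w0
5. r, w1
6. ~r, w1
Accessibility: w0Rw0, w0Rw1, w1Rw1
Branch closes: r and ~r both at w1.
All branches of the negation close; one closing branch shown above.

Valid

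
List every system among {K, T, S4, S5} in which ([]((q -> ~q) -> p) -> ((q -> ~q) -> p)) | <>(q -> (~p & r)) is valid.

K-tableau for the negation ~(([]((q -> ~q) -> p) -> ((q -> ~q) -> p)) | <>(q -> (~p & r))):
1. ~(([]((q -> ~q) -> p) -> ((q -> ~q) -> p)) | <>(q -> (~p & r))), 0
2. ~([]((q -> ~q) -> p) -> ((q -> ~q) -> p)), 0
3. ~<>(q -> (~p & r)), 0
4. []((q -> ~q) -> p), 0
5. ~((q -> ~q) -> p), 0
6. q -> ~q, 0
7. ~p, 0
8. ~q, 0
Complete open branch: countermodel on a K-frame, so not valid in K.
T-tableau for the negation ~(([]((q -> ~q) -> p) -> ((q -> ~q) -> p)) | <>(q -> (~p & r))):
1. ~(([]((q -> ~q) -> p) -> ((q -> ~q) -> p)) | <>(q -> (~p & r))), 0
2. ~([]((q -> ~q) -> p) -> ((q -> ~q) -> p)), 0
3. ~<>(q -> (~p & r)), 0
4. []((q -> ~q) -> p), 0
5. ~((q -> ~q) -> p), 0
6. q -> ~q, 0
7. ~p, 0
8. ~(q -> (~p & r)), 0
9. q, 0
10. ~(~p & r), 0
11. (q -> ~q) -> p, 0
12. ~q, 0
Accessibility: 0R0
Branch closes: q and ~q both at 0.
Every branch closes (one shown): valid in T, hence also in S4, S5 (every theorem of T is a theorem of S4 and S5).

T, S4, S5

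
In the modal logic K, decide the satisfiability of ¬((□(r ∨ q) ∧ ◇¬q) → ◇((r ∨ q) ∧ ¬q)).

1. ¬((□(r ∨ q) ∧ ◇¬q) → ◇((r ∨ q) ∧ ¬q)), u
2. □(r ∨ q) ∧ ◇¬q, u
3. ¬◇((r ∨ q) ∧ ¬q), u
4. □(r ∨ q), u
5. ◇¬q, u
6. ¬q, v
7. ¬((r ∨ q) ∧ ¬q), v
8. r ∨ q, v
9. ¬(r ∨ q), v
10. ¬r, v
11. q, v
Accessibility: uRv
Branch closes: q and ¬q both at v.
Every branch closes; the branch above is one of them.

Unsatisfiable (every branch closes)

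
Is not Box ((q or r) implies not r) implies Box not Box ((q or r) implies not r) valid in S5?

Valid

Tableau for the negation not (not Box ((q or r) implies not r) implies Box not Box ((q or r) implies not r)):
1. not (not Box ((q or r) implies not r) implies Box not Box ((q or r) implies not r)), w0
2. not Box ((q or r) implies not r), w0   [neg-implies-rule on 1]
3. not Box not Box ((q or r) implies not r), w0   [neg-implies-rule on 1]
4. not ((q or r) implies not r), w1   [neg-Box-rule on 2: fresh world w1, w0Rw1]
5. q or r, w1   [neg-implies-rule on 4]
6. r, w1   [neg-implies-rule on 4]
7. Box ((q or r) implies not r), w2   [neg-Box-rule on 3: fresh world w2, w0Rw2]
8. (q or r) implies not r, w0   [Box-rule on 7 via w2Rw0]
9. (q or r) implies not r, w1   [Box-rule on 7 via w2Rw1]
10. (q or r) implies not r, w2   [Box-rule on 7 via w2Rw2]
11. not (q or r), w0   [implies-rule on 8 (branches; this branch)]
12. not q, w0   [neg-or-rule on 11]
13. not r, w0   [neg-or-rule on 11]
14. not (q or r), w1   [implies-rule on 9 (branches; this branch)]
15. not q, w1   [neg-or-rule on 14]
16. not r, w1   [neg-or-rule on 14]
Accessibility: w0Rw0, w0Rw1, w0Rw2, w1Rw0, w1Rw1, w1Rw2, w2Rw0, w2Rw1, w2Rw2
Branch closes: r and not r both at w1.
Every branch of the negation's tableau closes; the branch above is one of them.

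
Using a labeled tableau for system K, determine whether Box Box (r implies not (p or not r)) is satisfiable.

Satisfiable (open branch found)

1. Box Box (r implies not (p or not r)), w0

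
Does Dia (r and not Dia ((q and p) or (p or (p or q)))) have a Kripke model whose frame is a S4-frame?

Yes, satisfiable

1. Dia (r and not Dia ((q and p) or (p or (p or q)))), 0
2. r and not Dia ((q and p) or (p or (p or q))), 1   [Dia-rule on 1: fresh world 1, 0R1]
3. r, 1   [and-rule on 2]
4. not Dia ((q and p) or (p or (p or q))), 1   [and-rule on 2]
5. not ((q and p) or (p or (p or q))), 1   [neg-Dia-rule on 4 via 1R1]
6. not (q and p), 1   [neg-or-rule on 5]
7. not (p or (p or q)), 1   [neg-or-rule on 5]
8. not p, 1   [neg-or-rule on 7]
9. not (p or q), 1   [neg-or-rule on 7]
10. not q, 1   [neg-or-rule on 9]
Accessibility: 0R0, 0R1, 1R1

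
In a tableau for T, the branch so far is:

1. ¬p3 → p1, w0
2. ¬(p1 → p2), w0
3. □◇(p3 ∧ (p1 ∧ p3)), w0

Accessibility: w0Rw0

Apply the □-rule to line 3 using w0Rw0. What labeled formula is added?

◇(p3 ∧ (p1 ∧ p3)), w0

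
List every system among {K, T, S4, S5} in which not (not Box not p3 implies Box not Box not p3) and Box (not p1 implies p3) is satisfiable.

S5-tableau for the formula:
1. not (not Box not p3 implies Box not Box not p3) and Box (not p1 implies p3), w0
2. not (not Box not p3 implies Box not Box not p3), w0
3. Box (not p1 implies p3), w0
4. not Box not p3, w0
5. not Box not Box not p3, w0
6. not p1 implies p3, w0
7. p1, w0
8. p3, w1
9. not p1 implies p3, w1
10. Box not p3, w2
11. not p1 implies p3, w2
12. not p3, w0
13. not p3, w1
Accessibility: w0Rw0, w0Rw1, w0Rw2, w1Rw0, w1Rw1, w1Rw2, w2Rw0, w2Rw1, w2Rw2
Branch closes: p3 and not p3 both at w1.
Every branch closes (one shown): unsatisfiable in S5.
S4-tableau for the formula:
1. not (not Box not p3 implies Box not Box not p3) and Box (not p1 implies p3), w0
2. not (not Box not p3 implies Box not Box not p3), w0
3. Box (not p1 implies p3), w0
4. not Box not p3, w0
5. not Box not Box not p3, w0
6. not p1 implies p3, w0
7. p3, w0
8. p3, w1
9. not p1 implies p3, w1
10. Box not p3, w2
11. not p1 implies p3, w2
12. not p3, w2
13. p1, w2
Accessibility: w0Rw0, w0Rw1, w0Rw2, w1Rw1, w2Rw2
Complete open branch: satisfiable in S4, hence also in K, T (this S4-model is also a K-model and a T-model).

K, T, S4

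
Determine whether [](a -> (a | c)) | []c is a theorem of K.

Yes, valid

Tableau for the negation ~([](a -> (a | c)) | []c):
1. ~([](a -> (a | c)) | []c), 0
2. ~[](a -> (a | c)), 0   [~|-rule on 1]
3. ~[]c, 0   [~|-rule on 1]
4. ~(a -> (a | c)), 1   [~[]-rule on 2: fresh world 1, 0R1]
5. a, 1   [~->-rule on 4]
6. ~(a | c), 1   [~->-rule on 4]
7. ~a, 1   [~|-rule on 6]
8. ~c, 1   [~|-rule on 6]
Accessibility: 0R1
Branch closes: a and ~a both at 1.
All branches of the negation close; one closing branch shown above.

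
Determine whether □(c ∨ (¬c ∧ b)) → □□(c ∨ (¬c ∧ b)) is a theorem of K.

No, not valid

Tableau for the negation ¬(□(c ∨ (¬c ∧ b)) → □□(c ∨ (¬c ∧ b))):
1. ¬(□(c ∨ (¬c ∧ b)) → □□(c ∨ (¬c ∧ b))), u
2. □(c ∨ (¬c ∧ b)), u
3. ¬□□(c ∨ (¬c ∧ b)), u
4. ¬□(c ∨ (¬c ∧ b)), v
5. c ∨ (¬c ∧ b), v
6. ¬c ∧ b, v
7. ¬c, v
8. b, v
9. ¬(c ∨ (¬c ∧ b)), w
10. ¬c, w
11. ¬(¬c ∧ b), w
12. ¬b, w
Accessibility: uRv, vRw
The negation has an open branch (countermodel exists).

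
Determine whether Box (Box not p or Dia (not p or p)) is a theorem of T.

Yes, valid

Tableau for the negation not Box (Box not p or Dia (not p or p)):
1. not Box (Box not p or Dia (not p or p)), w0
2. not (Box not p or Dia (not p or p)), w1
3. not Box not p, w1
4. not Dia (not p or p), w1
5. not (not p or p), w1
6. p, w1
7. not p, w1
Accessibility: w0Rw0, w0Rw1, w1Rw1
Branch closes: p and not p both at w1.
All branches of the negation close; one closing branch shown above.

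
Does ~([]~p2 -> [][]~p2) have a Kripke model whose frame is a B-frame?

1. ~([]~p2 -> [][]~p2), w0
2. []~p2, w0
3. ~[][]~p2, w0
4. ~p2, w0
5. ~[]~p2, w1
6. ~p2, w1
7. p2, w2
Accessibility: w0Rw0, w0Rw1, w1Rw0, w1Rw1, w1Rw2, w2Rw1, w2Rw2

Satisfiable (open branch found)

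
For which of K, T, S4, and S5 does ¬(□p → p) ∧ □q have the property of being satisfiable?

T-tableau for the formula:
1. ¬(□p → p) ∧ □q, u
2. ¬(□p → p), u
3. □q, u
4. □p, u
5. ¬p, u
6. q, u
7. p, u
Accessibility: uRu
Branch closes: p and ¬p both at u.
Every branch closes (one shown): unsatisfiable in T, hence also in S4, S5 (every S4/S5-frame is a T-frame).
K-tableau for the formula:
1. ¬(□p → p) ∧ □q, u
2. ¬(□p → p), u
3. □q, u
4. □p, u
5. ¬p, u
Complete open branch: satisfiable in K.

K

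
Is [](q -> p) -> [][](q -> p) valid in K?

Not valid

Tableau for the negation ~([](q -> p) -> [][](q -> p)):
1. ~([](q -> p) -> [][](q -> p)), 0
2. [](q -> p), 0
3. ~[][](q -> p), 0
4. ~[](q -> p), 1
5. q -> p, 1
6. p, 1
7. ~(q -> p), 2
8. q, 2
9. ~p, 2
Accessibility: 0R1, 1R2
The negation has an open branch (countermodel exists).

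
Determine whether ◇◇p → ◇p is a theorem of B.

Tableau for the negation ¬(◇◇p → ◇p):
1. ¬(◇◇p → ◇p), 0
2. ◇◇p, 0
3. ¬◇p, 0
4. ¬p, 0
5. ◇p, 1
6. ¬p, 1
7. p, 2
Accessibility: 0R0, 0R1, 1R0, 1R1, 1R2, 2R1, 2R2
The negation has an open branch (countermodel exists).

Invalid (countermodel exists)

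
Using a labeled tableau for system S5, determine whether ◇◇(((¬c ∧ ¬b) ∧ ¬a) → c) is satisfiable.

Satisfiable

1. ◇◇(((¬c ∧ ¬b) ∧ ¬a) → c), u
2. ◇(((¬c ∧ ¬b) ∧ ¬a) → c), v   [◇-rule on 1: fresh world v, uRv]
3. ((¬c ∧ ¬b) ∧ ¬a) → c, w   [◇-rule on 2: fresh world w, vRw]
4. c, w   [→-rule on 3 (branches; this branch)]
Accessibility: uRu, uRv, uRw, vRu, vRv, vRw, wRu, wRv, wRw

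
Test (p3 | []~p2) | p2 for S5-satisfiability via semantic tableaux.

Yes, satisfiable

1. (p3 | []~p2) | p2, w0
2. p2, w0
Accessibility: w0Rw0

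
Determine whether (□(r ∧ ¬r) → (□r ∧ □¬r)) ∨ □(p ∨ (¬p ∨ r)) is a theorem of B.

Tableau for the negation ¬((□(r ∧ ¬r) → (□r ∧ □¬r)) ∨ □(p ∨ (¬p ∨ r))):
1. ¬((□(r ∧ ¬r) → (□r ∧ □¬r)) ∨ □(p ∨ (¬p ∨ r))), u
2. ¬(□(r ∧ ¬r) → (□r ∧ □¬r)), u   [¬∨-rule on 1]
3. ¬□(p ∨ (¬p ∨ r)), u   [¬∨-rule on 1]
4. □(r ∧ ¬r), u   [¬→-rule on 2]
5. ¬(□r ∧ □¬r), u   [¬→-rule on 2]
6. r ∧ ¬r, u   [□-rule on 4 via uRu]
7. r, u   [∧-rule on 6]
8. ¬r, u   [∧-rule on 6]
Accessibility: uRu
Branch closes: r and ¬r both at u.
Every branch of the negation's tableau closes; the branch above is one of them.

Valid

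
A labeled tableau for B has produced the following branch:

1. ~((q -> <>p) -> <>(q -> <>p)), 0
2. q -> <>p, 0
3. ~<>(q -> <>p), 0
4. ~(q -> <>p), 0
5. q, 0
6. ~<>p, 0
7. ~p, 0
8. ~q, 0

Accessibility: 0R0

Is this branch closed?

Both q and ~q appear at 0.

Yes, closed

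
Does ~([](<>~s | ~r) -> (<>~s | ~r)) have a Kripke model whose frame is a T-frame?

1. ~([](<>~s | ~r) -> (<>~s | ~r)), u
2. [](<>~s | ~r), u   [~->-rule on 1]
3. ~(<>~s | ~r), u   [~->-rule on 1]
4. ~<>~s, u   [~|-rule on 3]
5. r, u   [~|-rule on 3]
6. <>~s | ~r, u   [[]-rule on 2 via uRu]
7. s, u   [~<>-rule on 4 via uRu]
8. <>~s, u   [|-rule on 6 (branches; this branch)]
9. ~s, v   [<>-rule on 8: fresh world v, uRv]
10. <>~s | ~r, v   [[]-rule on 2 via uRv]
11. s, v   [~<>-rule on 4 via uRv]
Accessibility: uRu, uRv, vRv
Branch closes: s and ~s both at v.
All branches of the tableau close; one closing branch shown above.

No, unsatisfiable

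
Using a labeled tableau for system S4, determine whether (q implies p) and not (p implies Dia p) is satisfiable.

Unsatisfiable

1. (q implies p) and not (p implies Dia p), u
2. q implies p, u
3. not (p implies Dia p), u
4. p, u
5. not Dia p, u
6. not p, u
Accessibility: uRu
Branch closes: p and not p both at u.
Every branch closes; the branch above is one of them.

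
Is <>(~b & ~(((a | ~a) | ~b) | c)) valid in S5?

No, not valid

Tableau for the negation ~<>(~b & ~(((a | ~a) | ~b) | c)):
1. ~<>(~b & ~(((a | ~a) | ~b) | c)), u
2. ~(~b & ~(((a | ~a) | ~b) | c)), u   [~<>-rule on 1 via uRu]
3. ((a | ~a) | ~b) | c, u   [~&-rule on 2 (branches; this branch)]
4. c, u   [|-rule on 3 (branches; this branch)]
Accessibility: uRu
The negation has an open branch (countermodel exists).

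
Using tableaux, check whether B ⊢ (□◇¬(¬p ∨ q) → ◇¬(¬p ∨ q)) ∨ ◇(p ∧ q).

Tableau for the negation ¬((□◇¬(¬p ∨ q) → ◇¬(¬p ∨ q)) ∨ ◇(p ∧ q)):
1. ¬((□◇¬(¬p ∨ q) → ◇¬(¬p ∨ q)) ∨ ◇(p ∧ q)), u
2. ¬(□◇¬(¬p ∨ q) → ◇¬(¬p ∨ q)), u
3. ¬◇(p ∧ q), u
4. □◇¬(¬p ∨ q), u
5. ¬◇¬(¬p ∨ q), u
6. ¬(p ∧ q), u
7. ◇¬(¬p ∨ q), u
8. ¬p ∨ q, u
9. ¬q, u
10. ¬p, u
11. ¬(¬p ∨ q), v
12. p, v
13. ¬q, v
14. ¬(p ∧ q), v
15. ◇¬(¬p ∨ q), v
16. ¬p ∨ q, v
17. q, v
Accessibility: uRu, uRv, vRu, vRv
Branch closes: q and ¬q both at v.
All branches of the negation close; one closing branch shown above.

Yes, valid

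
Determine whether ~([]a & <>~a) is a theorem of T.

Tableau for the negation []a & <>~a:
1. []a & <>~a, u
2. []a, u
3. <>~a, u
4. a, u
5. ~a, v
6. a, v
Accessibility: uRu, uRv, vRv
Branch closes: a and ~a both at v.
Every branch of the negation's tableau closes; the branch above is one of them.

Valid in T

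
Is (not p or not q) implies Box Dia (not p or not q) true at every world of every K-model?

Tableau for the negation not ((not p or not q) implies Box Dia (not p or not q)):
1. not ((not p or not q) implies Box Dia (not p or not q)), u
2. not p or not q, u
3. not Box Dia (not p or not q), u
4. not q, u
5. not Dia (not p or not q), v
Accessibility: uRv
The negation has an open branch (countermodel exists).

Not valid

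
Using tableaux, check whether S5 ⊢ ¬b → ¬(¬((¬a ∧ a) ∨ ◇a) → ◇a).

Tableau for the negation ¬(¬b → ¬(¬((¬a ∧ a) ∨ ◇a) → ◇a)):
1. ¬(¬b → ¬(¬((¬a ∧ a) ∨ ◇a) → ◇a)), u
2. ¬b, u   [¬→-rule on 1]
3. ¬((¬a ∧ a) ∨ ◇a) → ◇a, u   [¬→-rule on 1]
4. ◇a, u   [→-rule on 3 (branches; this branch)]
5. a, v   [◇-rule on 4: fresh world v, uRv]
Accessibility: uRu, uRv, vRu, vRv
The negation has an open branch (countermodel exists).

Invalid (countermodel exists)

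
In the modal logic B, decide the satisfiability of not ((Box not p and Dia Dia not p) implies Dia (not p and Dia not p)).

Unsatisfiable

1. not ((Box not p and Dia Dia not p) implies Dia (not p and Dia not p)), w0
2. Box not p and Dia Dia not p, w0   [neg-implies-rule on 1]
3. not Dia (not p and Dia not p), w0   [neg-implies-rule on 1]
4. Box not p, w0   [and-rule on 2]
5. Dia Dia not p, w0   [and-rule on 2]
6. not (not p and Dia not p), w0   [neg-Dia-rule on 3 via w0Rw0]
7. not p, w0   [Box-rule on 4 via w0Rw0]
8. not Dia not p, w0   [neg-and-rule on 6 (branches; this branch)]
9. p, w0   [neg-Dia-rule on 8 via w0Rw0]
Accessibility: w0Rw0
Branch closes: p and not p both at w0.
(One branch shown.) All branches close.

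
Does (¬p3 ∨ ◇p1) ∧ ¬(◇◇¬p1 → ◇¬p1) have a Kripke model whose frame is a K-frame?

1. (¬p3 ∨ ◇p1) ∧ ¬(◇◇¬p1 → ◇¬p1), 0
2. ¬p3 ∨ ◇p1, 0
3. ¬(◇◇¬p1 → ◇¬p1), 0
4. ◇◇¬p1, 0
5. ¬◇¬p1, 0
6. ◇p1, 0
7. ◇¬p1, 1
8. p1, 1
9. p1, 2
10. ¬p1, 3
Accessibility: 0R1, 0R2, 1R3

Yes, satisfiable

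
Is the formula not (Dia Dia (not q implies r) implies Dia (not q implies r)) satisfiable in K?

1. not (Dia Dia (not q implies r) implies Dia (not q implies r)), u
2. Dia Dia (not q implies r), u
3. not Dia (not q implies r), u
4. Dia (not q implies r), v
5. not (not q implies r), v
6. not q, v
7. not r, v
8. not q implies r, w
9. r, w
Accessibility: uRv, vRw

Satisfiable (open branch found)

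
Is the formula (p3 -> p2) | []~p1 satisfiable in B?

Satisfiable (open branch found)

1. (p3 -> p2) | []~p1, w0
2. []~p1, w0
3. ~p1, w0
Accessibility: w0Rw0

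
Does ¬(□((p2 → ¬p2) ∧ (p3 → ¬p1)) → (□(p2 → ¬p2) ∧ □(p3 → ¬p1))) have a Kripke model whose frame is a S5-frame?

1. ¬(□((p2 → ¬p2) ∧ (p3 → ¬p1)) → (□(p2 → ¬p2) ∧ □(p3 → ¬p1))), w0
2. □((p2 → ¬p2) ∧ (p3 → ¬p1)), w0
3. ¬(□(p2 → ¬p2) ∧ □(p3 → ¬p1)), w0
4. (p2 → ¬p2) ∧ (p3 → ¬p1), w0
5. p2 → ¬p2, w0
6. p3 → ¬p1, w0
7. ¬□(p3 → ¬p1), w0
8. ¬p2, w0
9. ¬p1, w0
10. ¬(p3 → ¬p1), w1
11. p3, w1
12. p1, w1
13. (p2 → ¬p2) ∧ (p3 → ¬p1), w1
14. p2 → ¬p2, w1
15. p3 → ¬p1, w1
16. ¬p2, w1
17. ¬p1, w1
Accessibility: w0Rw0, w0Rw1, w1Rw0, w1Rw1
Branch closes: p1 and ¬p1 both at w1.
(One branch shown.) All branches close.

Unsatisfiable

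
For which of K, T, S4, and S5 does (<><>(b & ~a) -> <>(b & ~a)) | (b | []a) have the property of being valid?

S4, S5

S4-tableau for the negation ~((<><>(b & ~a) -> <>(b & ~a)) | (b | []a)):
1. ~((<><>(b & ~a) -> <>(b & ~a)) | (b | []a)), w0
2. ~(<><>(b & ~a) -> <>(b & ~a)), w0   [~|-rule on 1]
3. ~(b | []a), w0   [~|-rule on 1]
4. <><>(b & ~a), w0   [~->-rule on 2]
5. ~<>(b & ~a), w0   [~->-rule on 2]
6. ~b, w0   [~|-rule on 3]
7. ~[]a, w0   [~|-rule on 3]
8. ~(b & ~a), w0   [~<>-rule on 5 via w0Rw0]
9. a, w0   [~&-rule on 8 (branches; this branch)]
10. <>(b & ~a), w1   [<>-rule on 4: fresh world w1, w0Rw1]
11. ~(b & ~a), w1   [~<>-rule on 5 via w0Rw1]
12. a, w1   [~&-rule on 11 (branches; this branch)]
13. ~a, w2   [~[]-rule on 7: fresh world w2, w0Rw2]
14. ~(b & ~a), w2   [~<>-rule on 5 via w0Rw2]
15. ~b, w2   [~&-rule on 14 (branches; this branch)]
16. b & ~a, w3   [<>-rule on 10: fresh world w3, w1Rw3]
17. b, w3   [&-rule on 16]
18. ~a, w3   [&-rule on 16]
19. ~(b & ~a), w3   [~<>-rule on 5 via w0Rw3]
20. a, w3   [~&-rule on 19 (branches; this branch)]
Accessibility: w0Rw0, w0Rw1, w0Rw2, w0Rw3, w1Rw1, w1Rw3, w2Rw2, w3Rw3
Branch closes: a and ~a both at w3.
Every branch closes (one shown): valid in S4, hence also in S5 (every theorem of S4 is a theorem of S5).
T-tableau for the negation ~((<><>(b & ~a) -> <>(b & ~a)) | (b | []a)):
1. ~((<><>(b & ~a) -> <>(b & ~a)) | (b | []a)), w0
2. ~(<><>(b & ~a) -> <>(b & ~a)), w0   [~|-rule on 1]
3. ~(b | []a), w0   [~|-rule on 1]
4. <><>(b & ~a), w0   [~->-rule on 2]
5. ~<>(b & ~a), w0   [~->-rule on 2]
6. ~b, w0   [~|-rule on 3]
7. ~[]a, w0   [~|-rule on 3]
8. ~(b & ~a), w0   [~<>-rule on 5 via w0Rw0]
9. a, w0   [~&-rule on 8 (branches; this branch)]
10. <>(b & ~a), w1   [<>-rule on 4: fresh world w1, w0Rw1]
11. ~(b & ~a), w1   [~<>-rule on 5 via w0Rw1]
12. a, w1   [~&-rule on 11 (branches; this branch)]
13. ~a, w2   [~[]-rule on 7: fresh world w2, w0Rw2]
14. ~(b & ~a), w2   [~<>-rule on 5 via w0Rw2]
15. ~b, w2   [~&-rule on 14 (branches; this branch)]
16. b & ~a, w3   [<>-rule on 10: fresh world w3, w1Rw3]
17. b, w3   [&-rule on 16]
18. ~a, w3   [&-rule on 16]
Accessibility: w0Rw0, w0Rw1, w0Rw2, w1Rw1, w1Rw3, w2Rw2, w3Rw3
Complete open branch: countermodel on a T-frame, so not valid in T, nor in K (the same frame is also a K-frame).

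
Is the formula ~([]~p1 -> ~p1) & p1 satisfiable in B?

1. ~([]~p1 -> ~p1) & p1, 0
2. ~([]~p1 -> ~p1), 0
3. p1, 0
4. []~p1, 0
5. ~p1, 0
Accessibility: 0R0
Branch closes: p1 and ~p1 both at 0.
Every branch closes; the branch above is one of them.

No, unsatisfiable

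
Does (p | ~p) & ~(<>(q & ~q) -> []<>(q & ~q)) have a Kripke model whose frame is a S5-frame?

Unsatisfiable

1. (p | ~p) & ~(<>(q & ~q) -> []<>(q & ~q)), u
2. p | ~p, u   [&-rule on 1]
3. ~(<>(q & ~q) -> []<>(q & ~q)), u   [&-rule on 1]
4. <>(q & ~q), u   [~->-rule on 3]
5. ~[]<>(q & ~q), u   [~->-rule on 3]
6. ~p, u   [|-rule on 2 (branches; this branch)]
7. q & ~q, v   [<>-rule on 4: fresh world v, uRv]
8. q, v   [&-rule on 7]
9. ~q, v   [&-rule on 7]
Accessibility: uRu, uRv, vRu, vRv
Branch closes: q and ~q both at v.
Every branch closes; the branch above is one of them.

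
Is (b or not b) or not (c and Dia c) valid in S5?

Tableau for the negation not ((b or not b) or not (c and Dia c)):
1. not ((b or not b) or not (c and Dia c)), w0
2. not (b or not b), w0   [neg-or-rule on 1]
3. c and Dia c, w0   [neg-or-rule on 1]
4. not b, w0   [neg-or-rule on 2]
5. b, w0   [neg-or-rule on 2]
Accessibility: w0Rw0
Branch closes: b and not b both at w0.
Every branch of the negation's tableau closes; the branch above is one of them.

Yes, valid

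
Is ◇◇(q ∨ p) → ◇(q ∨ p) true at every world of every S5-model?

Valid

Tableau for the negation ¬(◇◇(q ∨ p) → ◇(q ∨ p)):
1. ¬(◇◇(q ∨ p) → ◇(q ∨ p)), w0
2. ◇◇(q ∨ p), w0   [¬→-rule on 1]
3. ¬◇(q ∨ p), w0   [¬→-rule on 1]
4. ¬(q ∨ p), w0   [¬◇-rule on 3 via w0Rw0]
5. ¬q, w0   [¬∨-rule on 4]
6. ¬p, w0   [¬∨-rule on 4]
7. ◇(q ∨ p), w1   [◇-rule on 2: fresh world w1, w0Rw1]
8. ¬(q ∨ p), w1   [¬◇-rule on 3 via w0Rw1]
9. ¬q, w1   [¬∨-rule on 8]
10. ¬p, w1   [¬∨-rule on 8]
11. q ∨ p, w2   [◇-rule on 7: fresh world w2, w1Rw2]
12. ¬(q ∨ p), w2   [¬◇-rule on 3 via w0Rw2]
13. ¬q, w2   [¬∨-rule on 12]
14. ¬p, w2   [¬∨-rule on 12]
15. p, w2   [∨-rule on 11 (branches; this branch)]
Accessibility: w0Rw0, w0Rw1, w0Rw2, w1Rw0, w1Rw1, w1Rw2, w2Rw0, w2Rw1, w2Rw2
Branch closes: p and ¬p both at w2.
Every branch of the negation's tableau closes; the branch above is one of them.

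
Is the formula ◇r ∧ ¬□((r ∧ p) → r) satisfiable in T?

No, unsatisfiable

1. ◇r ∧ ¬□((r ∧ p) → r), u
2. ◇r, u   [∧-rule on 1]
3. ¬□((r ∧ p) → r), u   [∧-rule on 1]
4. r, v   [◇-rule on 2: fresh world v, uRv]
5. ¬((r ∧ p) → r), w   [¬□-rule on 3: fresh world w, uRw]
6. r ∧ p, w   [¬→-rule on 5]
7. ¬r, w   [¬→-rule on 5]
8. r, w   [∧-rule on 6]
9. p, w   [∧-rule on 6]
Accessibility: uRu, uRv, uRw, vRv, wRw
Branch closes: r and ¬r both at w.
Every branch closes; the branch above is one of them.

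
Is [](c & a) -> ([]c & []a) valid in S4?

Tableau for the negation ~([](c & a) -> ([]c & []a)):
1. ~([](c & a) -> ([]c & []a)), w0
2. [](c & a), w0
3. ~([]c & []a), w0
4. c & a, w0
5. c, w0
6. a, w0
7. ~[]a, w0
8. ~a, w1
9. c & a, w1
10. c, w1
11. a, w1
Accessibility: w0Rw0, w0Rw1, w1Rw1
Branch closes: a and ~a both at w1.
Every branch of the negation's tableau closes; the branch above is one of them.

Valid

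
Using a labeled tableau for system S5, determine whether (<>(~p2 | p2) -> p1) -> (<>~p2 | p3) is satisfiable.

Yes, satisfiable

1. (<>(~p2 | p2) -> p1) -> (<>~p2 | p3), w0
2. <>~p2 | p3, w0   [->-rule on 1 (branches; this branch)]
3. p3, w0   [|-rule on 2 (branches; this branch)]
Accessibility: w0Rw0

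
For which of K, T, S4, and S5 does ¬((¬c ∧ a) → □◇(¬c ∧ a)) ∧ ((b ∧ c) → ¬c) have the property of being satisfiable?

S5-tableau for the formula:
1. ¬((¬c ∧ a) → □◇(¬c ∧ a)) ∧ ((b ∧ c) → ¬c), u
2. ¬((¬c ∧ a) → □◇(¬c ∧ a)), u
3. (b ∧ c) → ¬c, u
4. ¬c ∧ a, u
5. ¬□◇(¬c ∧ a), u
6. ¬c, u
7. a, u
8. ¬(b ∧ c), u
9. ¬◇(¬c ∧ a), v
10. ¬(¬c ∧ a), u
11. ¬(¬c ∧ a), v
12. ¬a, u
Accessibility: uRu, uRv, vRu, vRv
Branch closes: a and ¬a both at u.
Every branch closes (one shown): unsatisfiable in S5.
S4-tableau for the formula:
1. ¬((¬c ∧ a) → □◇(¬c ∧ a)) ∧ ((b ∧ c) → ¬c), u
2. ¬((¬c ∧ a) → □◇(¬c ∧ a)), u
3. (b ∧ c) → ¬c, u
4. ¬c ∧ a, u
5. ¬□◇(¬c ∧ a), u
6. ¬c, u
7. a, u
8. ¬◇(¬c ∧ a), v
9. ¬(¬c ∧ a), v
10. ¬a, v
Accessibility: uRu, uRv, vRv
Complete open branch: satisfiable in S4, hence also in K, T (this S4-model is also a K-model and a T-model).

K, T, S4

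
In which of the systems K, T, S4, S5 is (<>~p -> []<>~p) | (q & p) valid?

S5-tableau for the negation ~((<>~p -> []<>~p) | (q & p)):
1. ~((<>~p -> []<>~p) | (q & p)), u
2. ~(<>~p -> []<>~p), u
3. ~(q & p), u
4. <>~p, u
5. ~[]<>~p, u
6. ~q, u
7. ~p, v
8. ~<>~p, w
9. p, u
10. p, v
Accessibility: uRu, uRv, uRw, vRu, vRv, vRw, wRu, wRv, wRw
Branch closes: p and ~p both at v.
Every branch closes (one shown): valid in S5.
S4-tableau for the negation ~((<>~p -> []<>~p) | (q & p)):
1. ~((<>~p -> []<>~p) | (q & p)), u
2. ~(<>~p -> []<>~p), u
3. ~(q & p), u
4. <>~p, u
5. ~[]<>~p, u
6. ~p, u
7. ~p, v
8. ~<>~p, w
9. p, w
Accessibility: uRu, uRv, uRw, vRv, wRw
Complete open branch: countermodel on an S4-frame, so not valid in S4, nor in K, T (the same frame is also a K-frame and a T-frame).

S5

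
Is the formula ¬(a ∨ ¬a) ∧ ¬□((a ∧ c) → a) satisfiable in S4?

1. ¬(a ∨ ¬a) ∧ ¬□((a ∧ c) → a), w0
2. ¬(a ∨ ¬a), w0   [∧-rule on 1]
3. ¬□((a ∧ c) → a), w0   [∧-rule on 1]
4. ¬a, w0   [¬∨-rule on 2]
5. a, w0   [¬∨-rule on 2]
Accessibility: w0Rw0
Branch closes: a and ¬a both at w0.
(One branch shown.) All branches close.

No, unsatisfiable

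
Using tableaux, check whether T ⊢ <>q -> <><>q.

Tableau for the negation ~(<>q -> <><>q):
1. ~(<>q -> <><>q), 0
2. <>q, 0   [~->-rule on 1]
3. ~<><>q, 0   [~->-rule on 1]
4. ~<>q, 0   [~<>-rule on 3 via 0R0]
5. ~q, 0   [~<>-rule on 4 via 0R0]
6. q, 1   [<>-rule on 2: fresh world 1, 0R1]
7. ~<>q, 1   [~<>-rule on 3 via 0R1]
8. ~q, 1   [~<>-rule on 4 via 0R1]
Accessibility: 0R0, 0R1, 1R1
Branch closes: q and ~q both at 1.
All branches of the negation close; one closing branch shown above.

Valid in T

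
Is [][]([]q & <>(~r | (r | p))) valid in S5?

Tableau for the negation ~[][]([]q & <>(~r | (r | p))):
1. ~[][]([]q & <>(~r | (r | p))), u
2. ~[]([]q & <>(~r | (r | p))), v
3. ~([]q & <>(~r | (r | p))), w
4. ~[]q, w
5. ~q, x
Accessibility: uRu, uRv, uRw, uRx, vRu, vRv, vRw, vRx, wRu, wRv, wRw, wRx, xRu, xRv, xRw, xRx
The negation has an open branch (countermodel exists).

Invalid (countermodel exists)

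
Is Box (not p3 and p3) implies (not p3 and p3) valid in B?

Tableau for the negation not (Box (not p3 and p3) implies (not p3 and p3)):
1. not (Box (not p3 and p3) implies (not p3 and p3)), 0
2. Box (not p3 and p3), 0   [neg-implies-rule on 1]
3. not (not p3 and p3), 0   [neg-implies-rule on 1]
4. not p3 and p3, 0   [Box-rule on 2 via 0R0]
5. not p3, 0   [and-rule on 4]
6. p3, 0   [and-rule on 4]
Accessibility: 0R0
Branch closes: p3 and not p3 both at 0.
Every branch of the negation's tableau closes; the branch above is one of them.

Yes, valid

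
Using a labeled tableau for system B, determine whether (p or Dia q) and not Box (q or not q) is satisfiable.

1. (p or Dia q) and not Box (q or not q), 0
2. p or Dia q, 0
3. not Box (q or not q), 0
4. Dia q, 0
5. not (q or not q), 1
6. not q, 1
7. q, 1
Accessibility: 0R0, 0R1, 1R0, 1R1
Branch closes: q and not q both at 1.
Every branch closes; the branch above is one of them.

Unsatisfiable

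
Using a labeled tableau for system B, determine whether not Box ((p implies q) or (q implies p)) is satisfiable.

No, unsatisfiable

1. not Box ((p implies q) or (q implies p)), w0
2. not ((p implies q) or (q implies p)), w1   [neg-Box-rule on 1: fresh world w1, w0Rw1]
3. not (p implies q), w1   [neg-or-rule on 2]
4. not (q implies p), w1   [neg-or-rule on 2]
5. p, w1   [neg-implies-rule on 3]
6. not q, w1   [neg-implies-rule on 3]
7. q, w1   [neg-implies-rule on 4]
8. not p, w1   [neg-implies-rule on 4]
Accessibility: w0Rw0, w0Rw1, w1Rw0, w1Rw1
Branch closes: q and not q both at w1.
(One branch shown.) All branches close.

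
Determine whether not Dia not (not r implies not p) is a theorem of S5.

Tableau for the negation Dia not (not r implies not p):
1. Dia not (not r implies not p), w0
2. not (not r implies not p), w1
3. not r, w1
4. p, w1
Accessibility: w0Rw0, w0Rw1, w1Rw0, w1Rw1
The negation has an open branch (countermodel exists).

Not valid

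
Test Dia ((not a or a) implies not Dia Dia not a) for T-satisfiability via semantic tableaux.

Yes, satisfiable

1. Dia ((not a or a) implies not Dia Dia not a), u
2. (not a or a) implies not Dia Dia not a, v   [Dia-rule on 1: fresh world v, uRv]
3. not Dia Dia not a, v   [implies-rule on 2 (branches; this branch)]
4. not Dia not a, v   [neg-Dia-rule on 3 via vRv]
5. a, v   [neg-Dia-rule on 4 via vRv]
Accessibility: uRu, uRv, vRv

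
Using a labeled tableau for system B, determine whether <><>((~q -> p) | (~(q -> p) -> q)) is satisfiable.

1. <><>((~q -> p) | (~(q -> p) -> q)), u
2. <>((~q -> p) | (~(q -> p) -> q)), v
3. (~q -> p) | (~(q -> p) -> q), w
4. ~(q -> p) -> q, w
5. q, w
Accessibility: uRu, uRv, vRu, vRv, vRw, wRv, wRw

Satisfiable (open branch found)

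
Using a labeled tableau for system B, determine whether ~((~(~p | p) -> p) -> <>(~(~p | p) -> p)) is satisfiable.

1. ~((~(~p | p) -> p) -> <>(~(~p | p) -> p)), 0
2. ~(~p | p) -> p, 0
3. ~<>(~(~p | p) -> p), 0
4. ~(~(~p | p) -> p), 0
5. ~(~p | p), 0
6. ~p, 0
7. p, 0
Accessibility: 0R0
Branch closes: p and ~p both at 0.
(One branch shown.) All branches close.

Unsatisfiable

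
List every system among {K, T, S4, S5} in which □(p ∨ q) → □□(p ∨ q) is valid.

T-tableau for the negation ¬(□(p ∨ q) → □□(p ∨ q)):
1. ¬(□(p ∨ q) → □□(p ∨ q)), 0
2. □(p ∨ q), 0
3. ¬□□(p ∨ q), 0
4. p ∨ q, 0
5. q, 0
6. ¬□(p ∨ q), 1
7. p ∨ q, 1
8. q, 1
9. ¬(p ∨ q), 2
10. ¬p, 2
11. ¬q, 2
Accessibility: 0R0, 0R1, 1R1, 1R2, 2R2
Complete open branch: countermodel on a T-frame, so not valid in T, nor in K (the same frame is also a K-frame).
S4-tableau for the negation ¬(□(p ∨ q) → □□(p ∨ q)):
1. ¬(□(p ∨ q) → □□(p ∨ q)), 0
2. □(p ∨ q), 0
3. ¬□□(p ∨ q), 0
4. p ∨ q, 0
5. q, 0
6. ¬□(p ∨ q), 1
7. p ∨ q, 1
8. q, 1
9. ¬(p ∨ q), 2
10. ¬p, 2
11. ¬q, 2
12. p ∨ q, 2
13. q, 2
Accessibility: 0R0, 0R1, 0R2, 1R1, 1R2, 2R2
Branch closes: q and ¬q both at 2.
Every branch closes (one shown): valid in S4, hence also in S5 (every theorem of S4 is a theorem of S5).

S4, S5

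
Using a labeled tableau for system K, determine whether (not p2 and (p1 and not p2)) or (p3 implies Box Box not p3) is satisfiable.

Satisfiable

1. (not p2 and (p1 and not p2)) or (p3 implies Box Box not p3), 0
2. p3 implies Box Box not p3, 0
3. Box Box not p3, 0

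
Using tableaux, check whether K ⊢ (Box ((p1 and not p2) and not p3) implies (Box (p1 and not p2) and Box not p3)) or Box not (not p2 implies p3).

Yes, valid

Tableau for the negation not ((Box ((p1 and not p2) and not p3) implies (Box (p1 and not p2) and Box not p3)) or Box not (not p2 implies p3)):
1. not ((Box ((p1 and not p2) and not p3) implies (Box (p1 and not p2) and Box not p3)) or Box not (not p2 implies p3)), w0
2. not (Box ((p1 and not p2) and not p3) implies (Box (p1 and not p2) and Box not p3)), w0
3. not Box not (not p2 implies p3), w0
4. Box ((p1 and not p2) and not p3), w0
5. not (Box (p1 and not p2) and Box not p3), w0
6. not Box not p3, w0
7. not p2 implies p3, w1
8. (p1 and not p2) and not p3, w1
9. p1 and not p2, w1
10. not p3, w1
11. p1, w1
12. not p2, w1
13. p3, w1
Accessibility: w0Rw1
Branch closes: p3 and not p3 both at w1.
All branches of the negation close; one closing branch shown above.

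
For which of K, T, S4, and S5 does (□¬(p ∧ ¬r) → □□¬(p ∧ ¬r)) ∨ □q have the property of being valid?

S4, S5

T-tableau for the negation ¬((□¬(p ∧ ¬r) → □□¬(p ∧ ¬r)) ∨ □q):
1. ¬((□¬(p ∧ ¬r) → □□¬(p ∧ ¬r)) ∨ □q), u
2. ¬(□¬(p ∧ ¬r) → □□¬(p ∧ ¬r)), u   [¬∨-rule on 1]
3. ¬□q, u   [¬∨-rule on 1]
4. □¬(p ∧ ¬r), u   [¬→-rule on 2]
5. ¬□□¬(p ∧ ¬r), u   [¬→-rule on 2]
6. ¬(p ∧ ¬r), u   [□-rule on 4 via uRu]
7. r, u   [¬∧-rule on 6 (branches; this branch)]
8. ¬q, v   [¬□-rule on 3: fresh world v, uRv]
9. ¬(p ∧ ¬r), v   [□-rule on 4 via uRv]
10. r, v   [¬∧-rule on 9 (branches; this branch)]
11. ¬□¬(p ∧ ¬r), w   [¬□-rule on 5: fresh world w, uRw]
12. ¬(p ∧ ¬r), w   [□-rule on 4 via uRw]
13. r, w   [¬∧-rule on 12 (branches; this branch)]
14. p ∧ ¬r, x   [¬□-rule on 11: fresh world x, wRx]
15. p, x   [∧-rule on 14]
16. ¬r, x   [∧-rule on 14]
Accessibility: uRu, uRv, uRw, vRv, wRw, wRx, xRx
Complete open branch: countermodel on a T-frame, so not valid in T, nor in K (the same frame is also a K-frame).
S4-tableau for the negation ¬((□¬(p ∧ ¬r) → □□¬(p ∧ ¬r)) ∨ □q):
1. ¬((□¬(p ∧ ¬r) → □□¬(p ∧ ¬r)) ∨ □q), u
2. ¬(□¬(p ∧ ¬r) → □□¬(p ∧ ¬r)), u   [¬∨-rule on 1]
3. ¬□q, u   [¬∨-rule on 1]
4. □¬(p ∧ ¬r), u   [¬→-rule on 2]
5. ¬□□¬(p ∧ ¬r), u   [¬→-rule on 2]
6. ¬(p ∧ ¬r), u   [□-rule on 4 via uRu]
7. r, u   [¬∧-rule on 6 (branches; this branch)]
8. ¬q, v   [¬□-rule on 3: fresh world v, uRv]
9. ¬(p ∧ ¬r), v   [□-rule on 4 via uRv]
10. r, v   [¬∧-rule on 9 (branches; this branch)]
11. ¬□¬(p ∧ ¬r), w   [¬□-rule on 5: fresh world w, uRw]
12. ¬(p ∧ ¬r), w   [□-rule on 4 via uRw]
13. r, w   [¬∧-rule on 12 (branches; this branch)]
14. p ∧ ¬r, x   [¬□-rule on 11: fresh world x, wRx]
15. p, x   [∧-rule on 14]
16. ¬r, x   [∧-rule on 14]
17. ¬(p ∧ ¬r), x   [□-rule on 4 via uRx]
18. r, x   [¬∧-rule on 17 (branches; this branch)]
Accessibility: uRu, uRv, uRw, uRx, vRv, wRw, wRx, xRx
Branch closes: r and ¬r both at x.
Every branch closes (one shown): valid in S4, hence also in S5 (every theorem of S4 is a theorem of S5).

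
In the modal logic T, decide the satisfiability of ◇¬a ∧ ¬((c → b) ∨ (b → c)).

Unsatisfiable (every branch closes)

1. ◇¬a ∧ ¬((c → b) ∨ (b → c)), 0
2. ◇¬a, 0
3. ¬((c → b) ∨ (b → c)), 0
4. ¬(c → b), 0
5. ¬(b → c), 0
6. c, 0
7. ¬b, 0
8. b, 0
9. ¬c, 0
Accessibility: 0R0
Branch closes: b and ¬b both at 0.
Every branch closes; the branch above is one of them.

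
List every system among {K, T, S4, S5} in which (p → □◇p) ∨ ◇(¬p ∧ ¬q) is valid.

S4-tableau for the negation ¬((p → □◇p) ∨ ◇(¬p ∧ ¬q)):
1. ¬((p → □◇p) ∨ ◇(¬p ∧ ¬q)), w0
2. ¬(p → □◇p), w0
3. ¬◇(¬p ∧ ¬q), w0
4. p, w0
5. ¬□◇p, w0
6. ¬(¬p ∧ ¬q), w0
7. q, w0
8. ¬◇p, w1
9. ¬(¬p ∧ ¬q), w1
10. ¬p, w1
11. q, w1
Accessibility: w0Rw0, w0Rw1, w1Rw1
Complete open branch: countermodel on an S4-frame, so not valid in S4, nor in K, T (the same frame is also a K-frame and a T-frame).
S5-tableau for the negation ¬((p → □◇p) ∨ ◇(¬p ∧ ¬q)):
1. ¬((p → □◇p) ∨ ◇(¬p ∧ ¬q)), w0
2. ¬(p → □◇p), w0
3. ¬◇(¬p ∧ ¬q), w0
4. p, w0
5. ¬□◇p, w0
6. ¬(¬p ∧ ¬q), w0
7. q, w0
8. ¬◇p, w1
9. ¬(¬p ∧ ¬q), w1
10. ¬p, w0
Accessibility: w0Rw0, w0Rw1, w1Rw0, w1Rw1
Branch closes: p and ¬p both at w0.
Every branch closes (one shown): valid in S5.

S5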